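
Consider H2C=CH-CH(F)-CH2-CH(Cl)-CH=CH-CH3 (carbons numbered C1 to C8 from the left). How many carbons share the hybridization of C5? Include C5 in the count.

4

C5 is sp3 (only σ bonds).
C1: sp2
C2: sp2
C3: sp3 ✓
C4: sp3 ✓
C5: sp3 ✓
C6: sp2
C7: sp2
C8: sp3 ✓
4 carbons are sp3.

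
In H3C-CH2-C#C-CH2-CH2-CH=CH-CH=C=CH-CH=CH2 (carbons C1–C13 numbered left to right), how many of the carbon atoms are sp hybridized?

3

C1: sp3
C2: sp3
C3: sp ✓
C4: sp ✓
C5: sp3
C6: sp3
C7: sp2
C8: sp2
C9: sp2
C10: sp ✓
C11: sp2
C12: sp2
C13: sp2
C3, C4, C10 → 3 sp carbons.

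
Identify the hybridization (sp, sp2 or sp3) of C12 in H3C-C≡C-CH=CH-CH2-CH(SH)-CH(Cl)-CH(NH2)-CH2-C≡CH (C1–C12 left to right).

sp

C12 has 2 σ bonds, plus two π bonds: steric number 2 → sp.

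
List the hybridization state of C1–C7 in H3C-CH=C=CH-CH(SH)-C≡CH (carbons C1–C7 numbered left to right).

C1 has 4 σ bonds: steric number 4 → sp3.
C2 is sp2: 3 σ bonds, plus one π bond, 3 electron-density regions.
C3: 2 σ bonds, plus two π bonds; 2 regions of electron density → sp.
C4 (3 σ bonds, plus one π bond) has steric number 3: sp2.
C5 is sp3: 4 σ bonds, 4 electron-density regions.
C6: 2 σ bonds, plus two π bonds — 2 electron domains, sp.
C7: 2 σ bonds, plus two π bonds — 2 electron domains, sp.

C1 sp3, C2 sp2, C3 sp, C4 sp2, C5 sp3, C6 sp, C7 sp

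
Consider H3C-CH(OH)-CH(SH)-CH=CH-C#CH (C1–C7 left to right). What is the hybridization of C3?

sp3

C3 — 4 σ bonds. Steric number 4, so sp3.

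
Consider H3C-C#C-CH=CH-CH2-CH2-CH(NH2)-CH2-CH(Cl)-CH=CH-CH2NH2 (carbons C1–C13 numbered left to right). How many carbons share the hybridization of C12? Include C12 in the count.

C12 is sp2 (one π bond).
C1: sp3
C2: sp
C3: sp
C4: sp2 ✓
C5: sp2 ✓
C6: sp3
C7: sp3
C8: sp3
C9: sp3
C10: sp3
C11: sp2 ✓
C12: sp2 ✓
C13: sp3
4 carbons are sp2.

4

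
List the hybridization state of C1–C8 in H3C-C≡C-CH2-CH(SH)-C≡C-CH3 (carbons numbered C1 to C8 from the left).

C1 sp3, C2 sp, C3 sp, C4 sp3, C5 sp3, C6 sp, C7 sp, C8 sp3

C1 has 4 σ bonds: steric number 4 → sp3.
C2: 2 σ bonds, plus two π bonds; 2 regions of electron density → sp.
C3 is sp: 2 σ bonds, plus two π bonds, 2 electron-density regions.
C4 — 4 σ bonds. Steric number 4, so sp3.
C5 carries 4 σ bonds, giving a steric number of 4, so it is sp3.
C6 is sp: 2 σ bonds, plus two π bonds, 2 electron-density regions.
C7 has 2 σ bonds, plus two π bonds: steric number 2 → sp.
C8: 4 σ bonds — 4 electron domains, sp3.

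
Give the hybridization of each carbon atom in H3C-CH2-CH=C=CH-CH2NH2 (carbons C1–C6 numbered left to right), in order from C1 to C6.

C1 sp3, C2 sp3, C3 sp2, C4 sp, C5 sp2, C6 sp3

C1: 4 σ bonds — 4 electron domains, sp3.
C2 is sp3: 4 σ bonds, 4 electron-density regions.
C3 (3 σ bonds, plus one π bond) has steric number 3: sp2.
C4 — 2 σ bonds, plus two π bonds. Steric number 2, so sp.
C5 is sp2: 3 σ bonds, plus one π bond, 3 electron-density regions.
C6 — 4 σ bonds. Steric number 4, so sp3.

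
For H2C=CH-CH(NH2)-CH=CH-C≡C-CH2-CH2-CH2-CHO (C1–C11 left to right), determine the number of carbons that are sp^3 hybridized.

4

C1: sp2
C2: sp2
C3: sp3 ✓
C4: sp2
C5: sp2
C6: sp
C7: sp
C8: sp3 ✓
C9: sp3 ✓
C10: sp3 ✓
C11: sp2
C3, C8, C9, C10 → 4 sp3 carbons.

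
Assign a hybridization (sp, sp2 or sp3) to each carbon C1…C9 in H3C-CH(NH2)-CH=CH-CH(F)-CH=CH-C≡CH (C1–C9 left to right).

C1 sp3, C2 sp3, C3 sp2, C4 sp2, C5 sp3, C6 sp2, C7 sp2, C8 sp, C9 sp

C1: 4 σ bonds — 4 electron domains, sp3.
C2 has 4 σ bonds: steric number 4 → sp3.
C3 has 3 σ bonds, plus one π bond: steric number 3 → sp2.
C4: 3 σ bonds, plus one π bond; 3 regions of electron density → sp2.
C5 has 4 σ bonds: steric number 4 → sp3.
C6 carries 3 σ bonds, plus one π bond, giving a steric number of 3, so it is sp2.
C7 (3 σ bonds, plus one π bond) has steric number 3: sp2.
C8 — 2 σ bonds, plus two π bonds. Steric number 2, so sp.
C9 is sp: 2 σ bonds, plus two π bonds, 2 electron-density regions.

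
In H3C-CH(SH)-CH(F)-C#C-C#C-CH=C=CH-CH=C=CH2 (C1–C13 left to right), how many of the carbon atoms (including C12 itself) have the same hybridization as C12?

6

C12 is sp (two π bonds).
C1: sp3
C2: sp3
C3: sp3
C4: sp ✓
C5: sp ✓
C6: sp ✓
C7: sp ✓
C8: sp2
C9: sp ✓
C10: sp2
C11: sp2
C12: sp ✓
C13: sp2
6 carbons are sp.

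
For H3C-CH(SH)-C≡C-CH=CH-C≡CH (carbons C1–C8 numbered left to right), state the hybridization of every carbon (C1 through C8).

C1 sp3, C2 sp3, C3 sp, C4 sp, C5 sp2, C6 sp2, C7 sp, C8 sp

C1 carries 4 σ bonds, giving a steric number of 4, so it is sp3.
C2 carries 4 σ bonds, giving a steric number of 4, so it is sp3.
C3: 2 σ bonds, plus two π bonds; 2 regions of electron density → sp.
C4 (2 σ bonds, plus two π bonds) has steric number 2: sp.
C5 carries 3 σ bonds, plus one π bond, giving a steric number of 3, so it is sp2.
C6 — 3 σ bonds, plus one π bond. Steric number 3, so sp2.
C7 — 2 σ bonds, plus two π bonds. Steric number 2, so sp.
C8 (2 σ bonds, plus two π bonds) has steric number 2: sp.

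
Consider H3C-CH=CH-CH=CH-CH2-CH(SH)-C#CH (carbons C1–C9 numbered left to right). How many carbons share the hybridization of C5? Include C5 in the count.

4

C5 is sp2 (one π bond).
C1: sp3
C2: sp2 ✓
C3: sp2 ✓
C4: sp2 ✓
C5: sp2 ✓
C6: sp3
C7: sp3
C8: sp
C9: sp
4 carbons are sp2.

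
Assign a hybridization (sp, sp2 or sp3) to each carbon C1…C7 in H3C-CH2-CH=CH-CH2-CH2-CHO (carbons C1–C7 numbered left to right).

C1 sp3, C2 sp3, C3 sp2, C4 sp2, C5 sp3, C6 sp3, C7 sp2

C1 is sp3: 4 σ bonds, 4 electron-density regions.
C2 has 4 σ bonds: steric number 4 → sp3.
C3: 3 σ bonds, plus one π bond; 3 regions of electron density → sp2.
C4 carries 3 σ bonds, plus one π bond, giving a steric number of 3, so it is sp2.
C5 is sp3: 4 σ bonds, 4 electron-density regions.
C6 (4 σ bonds) has steric number 4: sp3.
C7 is sp2: 3 σ bonds, plus one π bond, 3 electron-density regions.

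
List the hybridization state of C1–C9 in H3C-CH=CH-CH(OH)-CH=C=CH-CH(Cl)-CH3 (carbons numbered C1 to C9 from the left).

C1 sp3, C2 sp2, C3 sp2, C4 sp3, C5 sp2, C6 sp, C7 sp2, C8 sp3, C9 sp3

C1 is sp3: 4 σ bonds, 4 electron-density regions.
C2: 3 σ bonds, plus one π bond — 3 electron domains, sp2.
C3: 3 σ bonds, plus one π bond; 3 regions of electron density → sp2.
C4 is sp3: 4 σ bonds, 4 electron-density regions.
C5: 3 σ bonds, plus one π bond — 3 electron domains, sp2.
C6 has 2 σ bonds, plus two π bonds: steric number 2 → sp.
C7: 3 σ bonds, plus one π bond — 3 electron domains, sp2.
C8 — 4 σ bonds. Steric number 4, so sp3.
C9 — 4 σ bonds. Steric number 4, so sp3.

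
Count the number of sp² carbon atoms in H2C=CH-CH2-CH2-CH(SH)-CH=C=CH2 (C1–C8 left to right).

4

C1: sp2 ✓
C2: sp2 ✓
C3: sp3
C4: sp3
C5: sp3
C6: sp2 ✓
C7: sp
C8: sp2 ✓
C1, C2, C6, C8 → 4 sp2 carbons.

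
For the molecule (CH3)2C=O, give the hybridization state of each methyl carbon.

sp³

Each methyl carbon: 4 σ bonds — 4 electron domains, sp3.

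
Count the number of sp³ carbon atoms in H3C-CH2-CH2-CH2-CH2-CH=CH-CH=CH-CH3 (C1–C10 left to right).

C1: sp3 ✓
C2: sp3 ✓
C3: sp3 ✓
C4: sp3 ✓
C5: sp3 ✓
C6: sp2
C7: sp2
C8: sp2
C9: sp2
C10: sp3 ✓
C1, C2, C3, C4, C5, C10 → 6 sp3 carbons.

6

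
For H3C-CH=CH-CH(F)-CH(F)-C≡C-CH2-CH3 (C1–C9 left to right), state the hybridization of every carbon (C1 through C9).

C1 is sp3: 4 σ bonds, 4 electron-density regions.
C2 has 3 σ bonds, plus one π bond: steric number 3 → sp2.
C3 — 3 σ bonds, plus one π bond. Steric number 3, so sp2.
C4 has 4 σ bonds: steric number 4 → sp3.
C5 (4 σ bonds) has steric number 4: sp3.
C6 has 2 σ bonds, plus two π bonds: steric number 2 → sp.
C7: 2 σ bonds, plus two π bonds; 2 regions of electron density → sp.
C8: 4 σ bonds — 4 electron domains, sp3.
C9: 4 σ bonds; 4 regions of electron density → sp3.

C1 sp3, C2 sp2, C3 sp2, C4 sp3, C5 sp3, C6 sp, C7 sp, C8 sp3, C9 sp3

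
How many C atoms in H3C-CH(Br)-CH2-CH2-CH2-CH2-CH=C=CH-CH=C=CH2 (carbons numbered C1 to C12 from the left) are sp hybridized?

2

C1: sp3
C2: sp3
C3: sp3
C4: sp3
C5: sp3
C6: sp3
C7: sp2
C8: sp ✓
C9: sp2
C10: sp2
C11: sp ✓
C12: sp2
C8, C11 → 2 sp carbons.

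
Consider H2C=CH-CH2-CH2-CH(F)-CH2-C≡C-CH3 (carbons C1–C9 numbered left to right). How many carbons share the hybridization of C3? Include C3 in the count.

5

C3 is sp3 (only σ bonds).
C1: sp2
C2: sp2
C3: sp3 ✓
C4: sp3 ✓
C5: sp3 ✓
C6: sp3 ✓
C7: sp
C8: sp
C9: sp3 ✓
5 carbons are sp3.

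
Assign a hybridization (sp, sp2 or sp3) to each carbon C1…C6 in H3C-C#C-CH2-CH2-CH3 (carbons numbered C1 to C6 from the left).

C1: 4 σ bonds; 4 regions of electron density → sp3.
C2: 2 σ bonds, plus two π bonds; 2 regions of electron density → sp.
C3 is sp: 2 σ bonds, plus two π bonds, 2 electron-density regions.
C4 has 4 σ bonds: steric number 4 → sp3.
C5 is sp3: 4 σ bonds, 4 electron-density regions.
C6 carries 4 σ bonds, giving a steric number of 4, so it is sp3.

C1 sp3, C2 sp, C3 sp, C4 sp3, C5 sp3, C6 sp3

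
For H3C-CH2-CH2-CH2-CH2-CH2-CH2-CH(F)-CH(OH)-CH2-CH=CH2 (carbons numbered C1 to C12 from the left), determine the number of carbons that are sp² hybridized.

2

C1: sp3
C2: sp3
C3: sp3
C4: sp3
C5: sp3
C6: sp3
C7: sp3
C8: sp3
C9: sp3
C10: sp3
C11: sp2 ✓
C12: sp2 ✓
C11, C12 → 2 sp2 carbons.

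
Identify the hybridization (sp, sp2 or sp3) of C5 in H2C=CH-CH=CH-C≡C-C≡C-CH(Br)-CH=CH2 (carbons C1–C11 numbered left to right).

C5 has 2 σ bonds, plus two π bonds: steric number 2 → sp.

sp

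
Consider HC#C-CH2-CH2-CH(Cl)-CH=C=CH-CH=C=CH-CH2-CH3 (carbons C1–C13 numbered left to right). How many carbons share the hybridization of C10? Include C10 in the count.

C10 is sp (two π bonds).
C1: sp ✓
C2: sp ✓
C3: sp3
C4: sp3
C5: sp3
C6: sp2
C7: sp ✓
C8: sp2
C9: sp2
C10: sp ✓
C11: sp2
C12: sp3
C13: sp3
4 carbons are sp.

4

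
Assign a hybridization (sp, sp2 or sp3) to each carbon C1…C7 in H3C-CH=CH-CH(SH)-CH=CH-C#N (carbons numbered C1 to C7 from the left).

C1 sp3, C2 sp2, C3 sp2, C4 sp3, C5 sp2, C6 sp2, C7 sp

C1 has 4 σ bonds: steric number 4 → sp3.
C2: 3 σ bonds, plus one π bond; 3 regions of electron density → sp2.
C3: 3 σ bonds, plus one π bond; 3 regions of electron density → sp2.
C4: 4 σ bonds; 4 regions of electron density → sp3.
C5 carries 3 σ bonds, plus one π bond, giving a steric number of 3, so it is sp2.
C6: 3 σ bonds, plus one π bond — 3 electron domains, sp2.
C7 carries 2 σ bonds, plus two π bonds, giving a steric number of 2, so it is sp.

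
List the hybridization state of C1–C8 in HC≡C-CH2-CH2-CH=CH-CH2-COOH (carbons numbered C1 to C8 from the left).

C1 sp, C2 sp, C3 sp3, C4 sp3, C5 sp2, C6 sp2, C7 sp3, C8 sp2

C1 carries 2 σ bonds, plus two π bonds, giving a steric number of 2, so it is sp.
C2 has 2 σ bonds, plus two π bonds: steric number 2 → sp.
C3 — 4 σ bonds. Steric number 4, so sp3.
C4 is sp3: 4 σ bonds, 4 electron-density regions.
C5 carries 3 σ bonds, plus one π bond, giving a steric number of 3, so it is sp2.
C6 has 3 σ bonds, plus one π bond: steric number 3 → sp2.
C7: 4 σ bonds; 4 regions of electron density → sp3.
C8 carries 3 σ bonds, plus one π bond, giving a steric number of 3, so it is sp2.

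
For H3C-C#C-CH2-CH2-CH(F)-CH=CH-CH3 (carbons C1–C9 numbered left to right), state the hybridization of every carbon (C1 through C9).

C1 sp3, C2 sp, C3 sp, C4 sp3, C5 sp3, C6 sp3, C7 sp2, C8 sp2, C9 sp3

C1 has 4 σ bonds: steric number 4 → sp3.
C2 (2 σ bonds, plus two π bonds) has steric number 2: sp.
C3 carries 2 σ bonds, plus two π bonds, giving a steric number of 2, so it is sp.
C4: 4 σ bonds; 4 regions of electron density → sp3.
C5 (4 σ bonds) has steric number 4: sp3.
C6 (4 σ bonds) has steric number 4: sp3.
C7: 3 σ bonds, plus one π bond — 3 electron domains, sp2.
C8 — 3 σ bonds, plus one π bond. Steric number 3, so sp2.
C9 is sp3: 4 σ bonds, 4 electron-density regions.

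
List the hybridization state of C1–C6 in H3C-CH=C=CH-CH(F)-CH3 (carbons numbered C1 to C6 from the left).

C1 sp3, C2 sp2, C3 sp, C4 sp2, C5 sp3, C6 sp3

C1 (4 σ bonds) has steric number 4: sp3.
C2 is sp2: 3 σ bonds, plus one π bond, 3 electron-density regions.
C3 — 2 σ bonds, plus two π bonds. Steric number 2, so sp.
C4 — 3 σ bonds, plus one π bond. Steric number 3, so sp2.
C5 has 4 σ bonds: steric number 4 → sp3.
C6 (4 σ bonds) has steric number 4: sp3.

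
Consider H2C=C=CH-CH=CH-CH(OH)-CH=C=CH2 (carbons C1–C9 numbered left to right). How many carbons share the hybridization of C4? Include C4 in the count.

6

C4 is sp2 (one π bond).
C1: sp2 ✓
C2: sp
C3: sp2 ✓
C4: sp2 ✓
C5: sp2 ✓
C6: sp3
C7: sp2 ✓
C8: sp
C9: sp2 ✓
6 carbons are sp2.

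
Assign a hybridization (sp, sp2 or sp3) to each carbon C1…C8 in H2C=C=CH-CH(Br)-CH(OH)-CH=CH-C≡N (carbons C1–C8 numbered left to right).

C1 sp2, C2 sp, C3 sp2, C4 sp3, C5 sp3, C6 sp2, C7 sp2, C8 sp

C1 is sp2: 3 σ bonds, plus one π bond, 3 electron-density regions.
C2: 2 σ bonds, plus two π bonds; 2 regions of electron density → sp.
C3: 3 σ bonds, plus one π bond; 3 regions of electron density → sp2.
C4 is sp3: 4 σ bonds, 4 electron-density regions.
C5 (4 σ bonds) has steric number 4: sp3.
C6: 3 σ bonds, plus one π bond; 3 regions of electron density → sp2.
C7 — 3 σ bonds, plus one π bond. Steric number 3, so sp2.
C8 — 2 σ bonds, plus two π bonds. Steric number 2, so sp.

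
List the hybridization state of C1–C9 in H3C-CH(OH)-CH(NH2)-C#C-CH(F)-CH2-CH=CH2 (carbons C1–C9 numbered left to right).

C1 sp3, C2 sp3, C3 sp3, C4 sp, C5 sp, C6 sp3, C7 sp3, C8 sp2, C9 sp2

C1 is sp3: 4 σ bonds, 4 electron-density regions.
C2 is sp3: 4 σ bonds, 4 electron-density regions.
C3 (4 σ bonds) has steric number 4: sp3.
C4 — 2 σ bonds, plus two π bonds. Steric number 2, so sp.
C5: 2 σ bonds, plus two π bonds; 2 regions of electron density → sp.
C6: 4 σ bonds; 4 regions of electron density → sp3.
C7: 4 σ bonds — 4 electron domains, sp3.
C8 has 3 σ bonds, plus one π bond: steric number 3 → sp2.
C9 (3 σ bonds, plus one π bond) has steric number 3: sp2.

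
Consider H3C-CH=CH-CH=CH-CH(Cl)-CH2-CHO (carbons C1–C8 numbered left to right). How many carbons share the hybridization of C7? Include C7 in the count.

3

C7 is sp3 (only σ bonds).
C1: sp3 ✓
C2: sp2
C3: sp2
C4: sp2
C5: sp2
C6: sp3 ✓
C7: sp3 ✓
C8: sp2
3 carbons are sp3.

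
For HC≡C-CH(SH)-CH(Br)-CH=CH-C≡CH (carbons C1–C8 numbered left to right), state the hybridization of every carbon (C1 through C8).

C1 sp, C2 sp, C3 sp3, C4 sp3, C5 sp2, C6 sp2, C7 sp, C8 sp

C1 — 2 σ bonds, plus two π bonds. Steric number 2, so sp.
C2 is sp: 2 σ bonds, plus two π bonds, 2 electron-density regions.
C3 — 4 σ bonds. Steric number 4, so sp3.
C4 has 4 σ bonds: steric number 4 → sp3.
C5 carries 3 σ bonds, plus one π bond, giving a steric number of 3, so it is sp2.
C6 carries 3 σ bonds, plus one π bond, giving a steric number of 3, so it is sp2.
C7: 2 σ bonds, plus two π bonds — 2 electron domains, sp.
C8 (2 σ bonds, plus two π bonds) has steric number 2: sp.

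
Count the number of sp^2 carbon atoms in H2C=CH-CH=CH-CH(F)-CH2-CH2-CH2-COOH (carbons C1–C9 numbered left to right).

5

C1: sp2 ✓
C2: sp2 ✓
C3: sp2 ✓
C4: sp2 ✓
C5: sp3
C6: sp3
C7: sp3
C8: sp3
C9: sp2 ✓
C1, C2, C3, C4, C9 → 5 sp2 carbons.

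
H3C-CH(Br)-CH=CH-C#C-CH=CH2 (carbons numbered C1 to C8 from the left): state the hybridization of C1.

sp³

C1: 4 σ bonds — 4 electron domains, sp3.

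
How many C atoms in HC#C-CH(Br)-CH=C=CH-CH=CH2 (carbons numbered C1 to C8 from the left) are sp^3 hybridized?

1

C1: sp
C2: sp
C3: sp3 ✓
C4: sp2
C5: sp
C6: sp2
C7: sp2
C8: sp2
C3 → 1 sp3 carbon.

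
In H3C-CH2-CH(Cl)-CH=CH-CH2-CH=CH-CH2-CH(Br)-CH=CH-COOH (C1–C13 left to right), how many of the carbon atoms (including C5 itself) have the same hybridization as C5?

C5 is sp2 (one π bond).
C1: sp3
C2: sp3
C3: sp3
C4: sp2 ✓
C5: sp2 ✓
C6: sp3
C7: sp2 ✓
C8: sp2 ✓
C9: sp3
C10: sp3
C11: sp2 ✓
C12: sp2 ✓
C13: sp2 ✓
7 carbons are sp2.

7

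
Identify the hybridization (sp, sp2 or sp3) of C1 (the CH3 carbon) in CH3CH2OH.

sp3

C1 (the CH3 carbon) has 4 σ bonds: steric number 4 → sp3.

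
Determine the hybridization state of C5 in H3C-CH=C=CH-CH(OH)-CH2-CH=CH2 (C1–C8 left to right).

C5 carries 4 σ bonds, giving a steric number of 4, so it is sp3.

sp^3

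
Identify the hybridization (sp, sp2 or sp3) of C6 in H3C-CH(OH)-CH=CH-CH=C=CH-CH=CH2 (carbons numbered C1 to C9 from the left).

C6 (2 σ bonds, plus two π bonds) has steric number 2: sp.

sp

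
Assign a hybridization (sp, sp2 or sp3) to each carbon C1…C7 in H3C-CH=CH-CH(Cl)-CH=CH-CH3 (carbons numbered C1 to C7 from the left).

C1 — 4 σ bonds. Steric number 4, so sp3.
C2 (3 σ bonds, plus one π bond) has steric number 3: sp2.
C3 has 3 σ bonds, plus one π bond: steric number 3 → sp2.
C4 is sp3: 4 σ bonds, 4 electron-density regions.
C5 has 3 σ bonds, plus one π bond: steric number 3 → sp2.
C6 has 3 σ bonds, plus one π bond: steric number 3 → sp2.
C7 (4 σ bonds) has steric number 4: sp3.

C1 sp3, C2 sp2, C3 sp2, C4 sp3, C5 sp2, C6 sp2, C7 sp3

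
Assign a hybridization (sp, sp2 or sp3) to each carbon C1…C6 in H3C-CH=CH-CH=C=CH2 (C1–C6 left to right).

C1 sp3, C2 sp2, C3 sp2, C4 sp2, C5 sp, C6 sp2

C1 — 4 σ bonds. Steric number 4, so sp3.
C2 has 3 σ bonds, plus one π bond: steric number 3 → sp2.
C3: 3 σ bonds, plus one π bond; 3 regions of electron density → sp2.
C4 carries 3 σ bonds, plus one π bond, giving a steric number of 3, so it is sp2.
C5 — 2 σ bonds, plus two π bonds. Steric number 2, so sp.
C6 (3 σ bonds, plus one π bond) has steric number 3: sp2.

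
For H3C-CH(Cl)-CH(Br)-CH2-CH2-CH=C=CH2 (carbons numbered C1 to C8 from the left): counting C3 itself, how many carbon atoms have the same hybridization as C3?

5

C3 is sp3 (only σ bonds).
C1: sp3 ✓
C2: sp3 ✓
C3: sp3 ✓
C4: sp3 ✓
C5: sp3 ✓
C6: sp2
C7: sp
C8: sp2
5 carbons are sp3.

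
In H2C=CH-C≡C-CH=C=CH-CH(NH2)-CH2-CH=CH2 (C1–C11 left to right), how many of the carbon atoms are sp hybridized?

C1: sp2
C2: sp2
C3: sp ✓
C4: sp ✓
C5: sp2
C6: sp ✓
C7: sp2
C8: sp3
C9: sp3
C10: sp2
C11: sp2
C3, C4, C6 → 3 sp carbons.

3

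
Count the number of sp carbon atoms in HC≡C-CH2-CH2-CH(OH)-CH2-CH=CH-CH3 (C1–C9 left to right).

2

C1: sp ✓
C2: sp ✓
C3: sp3
C4: sp3
C5: sp3
C6: sp3
C7: sp2
C8: sp2
C9: sp3
C1, C2 → 2 sp carbons.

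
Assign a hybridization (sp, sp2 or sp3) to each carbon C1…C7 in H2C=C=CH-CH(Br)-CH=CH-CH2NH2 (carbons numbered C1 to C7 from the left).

C1 carries 3 σ bonds, plus one π bond, giving a steric number of 3, so it is sp2.
C2 is sp: 2 σ bonds, plus two π bonds, 2 electron-density regions.
C3 is sp2: 3 σ bonds, plus one π bond, 3 electron-density regions.
C4: 4 σ bonds — 4 electron domains, sp3.
C5 carries 3 σ bonds, plus one π bond, giving a steric number of 3, so it is sp2.
C6 (3 σ bonds, plus one π bond) has steric number 3: sp2.
C7 has 4 σ bonds: steric number 4 → sp3.

C1 sp2, C2 sp, C3 sp2, C4 sp3, C5 sp2, C6 sp2, C7 sp3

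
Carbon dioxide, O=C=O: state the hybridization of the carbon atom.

Two σ bonds, two π bonds → steric number 2 → sp.

sp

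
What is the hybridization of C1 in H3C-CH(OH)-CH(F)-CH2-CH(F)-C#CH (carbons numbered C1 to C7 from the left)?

sp3

C1 (4 σ bonds) has steric number 4: sp3.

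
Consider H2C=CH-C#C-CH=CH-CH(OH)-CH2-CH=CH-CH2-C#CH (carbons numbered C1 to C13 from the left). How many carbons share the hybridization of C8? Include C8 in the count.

C8 is sp3 (only σ bonds).
C1: sp2
C2: sp2
C3: sp
C4: sp
C5: sp2
C6: sp2
C7: sp3 ✓
C8: sp3 ✓
C9: sp2
C10: sp2
C11: sp3 ✓
C12: sp
C13: sp
3 carbons are sp3.

3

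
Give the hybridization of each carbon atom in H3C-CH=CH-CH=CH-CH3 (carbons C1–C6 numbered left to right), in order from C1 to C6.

C1 sp3, C2 sp2, C3 sp2, C4 sp2, C5 sp2, C6 sp3

C1: 4 σ bonds; 4 regions of electron density → sp3.
C2 — 3 σ bonds, plus one π bond. Steric number 3, so sp2.
C3 — 3 σ bonds, plus one π bond. Steric number 3, so sp2.
C4 — 3 σ bonds, plus one π bond. Steric number 3, so sp2.
C5 is sp2: 3 σ bonds, plus one π bond, 3 electron-density regions.
C6 has 4 σ bonds: steric number 4 → sp3.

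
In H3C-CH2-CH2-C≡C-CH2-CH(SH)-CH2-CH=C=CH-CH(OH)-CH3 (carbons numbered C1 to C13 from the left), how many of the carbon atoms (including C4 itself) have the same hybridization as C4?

3

C4 is sp (two π bonds).
C1: sp3
C2: sp3
C3: sp3
C4: sp ✓
C5: sp ✓
C6: sp3
C7: sp3
C8: sp3
C9: sp2
C10: sp ✓
C11: sp2
C12: sp3
C13: sp3
3 carbons are sp.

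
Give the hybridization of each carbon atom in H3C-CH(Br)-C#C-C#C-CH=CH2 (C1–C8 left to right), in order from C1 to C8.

C1 sp3, C2 sp3, C3 sp, C4 sp, C5 sp, C6 sp, C7 sp2, C8 sp2

C1 has 4 σ bonds: steric number 4 → sp3.
C2 is sp3: 4 σ bonds, 4 electron-density regions.
C3 — 2 σ bonds, plus two π bonds. Steric number 2, so sp.
C4 — 2 σ bonds, plus two π bonds. Steric number 2, so sp.
C5 is sp: 2 σ bonds, plus two π bonds, 2 electron-density regions.
C6 is sp: 2 σ bonds, plus two π bonds, 2 electron-density regions.
C7 is sp2: 3 σ bonds, plus one π bond, 3 electron-density regions.
C8 has 3 σ bonds, plus one π bond: steric number 3 → sp2.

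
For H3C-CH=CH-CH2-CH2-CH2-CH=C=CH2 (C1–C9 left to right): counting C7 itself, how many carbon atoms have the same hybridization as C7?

4

C7 is sp2 (one π bond).
C1: sp3
C2: sp2 ✓
C3: sp2 ✓
C4: sp3
C5: sp3
C6: sp3
C7: sp2 ✓
C8: sp
C9: sp2 ✓
4 carbons are sp2.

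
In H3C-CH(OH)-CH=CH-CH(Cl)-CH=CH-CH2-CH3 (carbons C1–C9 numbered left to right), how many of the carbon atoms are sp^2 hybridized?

4

C1: sp3
C2: sp3
C3: sp2 ✓
C4: sp2 ✓
C5: sp3
C6: sp2 ✓
C7: sp2 ✓
C8: sp3
C9: sp3
C3, C4, C6, C7 → 4 sp2 carbons.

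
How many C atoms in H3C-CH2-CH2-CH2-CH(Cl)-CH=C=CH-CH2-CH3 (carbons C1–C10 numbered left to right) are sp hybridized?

C1: sp3
C2: sp3
C3: sp3
C4: sp3
C5: sp3
C6: sp2
C7: sp ✓
C8: sp2
C9: sp3
C10: sp3
C7 → 1 sp carbon.

1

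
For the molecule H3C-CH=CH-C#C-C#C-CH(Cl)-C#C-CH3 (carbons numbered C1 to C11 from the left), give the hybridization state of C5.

sp

C5 is sp: 2 σ bonds, plus two π bonds, 2 electron-density regions.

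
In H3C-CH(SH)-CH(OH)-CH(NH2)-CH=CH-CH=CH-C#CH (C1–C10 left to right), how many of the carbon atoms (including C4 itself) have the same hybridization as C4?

C4 is sp3 (only σ bonds).
C1: sp3 ✓
C2: sp3 ✓
C3: sp3 ✓
C4: sp3 ✓
C5: sp2
C6: sp2
C7: sp2
C8: sp2
C9: sp
C10: sp
4 carbons are sp3.

4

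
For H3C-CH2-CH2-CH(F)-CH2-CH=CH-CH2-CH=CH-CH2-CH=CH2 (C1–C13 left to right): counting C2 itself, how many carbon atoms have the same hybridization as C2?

C2 is sp3 (only σ bonds).
C1: sp3 ✓
C2: sp3 ✓
C3: sp3 ✓
C4: sp3 ✓
C5: sp3 ✓
C6: sp2
C7: sp2
C8: sp3 ✓
C9: sp2
C10: sp2
C11: sp3 ✓
C12: sp2
C13: sp2
7 carbons are sp3.

7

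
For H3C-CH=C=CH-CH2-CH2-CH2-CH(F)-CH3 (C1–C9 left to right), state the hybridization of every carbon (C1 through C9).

C1 sp3, C2 sp2, C3 sp, C4 sp2, C5 sp3, C6 sp3, C7 sp3, C8 sp3, C9 sp3

C1 is sp3: 4 σ bonds, 4 electron-density regions.
C2 has 3 σ bonds, plus one π bond: steric number 3 → sp2.
C3 is sp: 2 σ bonds, plus two π bonds, 2 electron-density regions.
C4 carries 3 σ bonds, plus one π bond, giving a steric number of 3, so it is sp2.
C5 — 4 σ bonds. Steric number 4, so sp3.
C6: 4 σ bonds; 4 regions of electron density → sp3.
C7: 4 σ bonds; 4 regions of electron density → sp3.
C8: 4 σ bonds — 4 electron domains, sp3.
C9 (4 σ bonds) has steric number 4: sp3.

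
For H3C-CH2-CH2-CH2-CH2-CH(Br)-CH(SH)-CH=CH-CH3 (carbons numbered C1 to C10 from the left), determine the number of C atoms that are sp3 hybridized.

C1: sp3 ✓
C2: sp3 ✓
C3: sp3 ✓
C4: sp3 ✓
C5: sp3 ✓
C6: sp3 ✓
C7: sp3 ✓
C8: sp2
C9: sp2
C10: sp3 ✓
C1, C2, C3, C4, C5, C6, C7, C10 → 8 sp3 carbons.

8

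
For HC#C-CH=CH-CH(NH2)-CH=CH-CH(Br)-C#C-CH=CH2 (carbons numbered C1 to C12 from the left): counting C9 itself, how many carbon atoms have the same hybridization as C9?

4

C9 is sp (two π bonds).
C1: sp ✓
C2: sp ✓
C3: sp2
C4: sp2
C5: sp3
C6: sp2
C7: sp2
C8: sp3
C9: sp ✓
C10: sp ✓
C11: sp2
C12: sp2
4 carbons are sp.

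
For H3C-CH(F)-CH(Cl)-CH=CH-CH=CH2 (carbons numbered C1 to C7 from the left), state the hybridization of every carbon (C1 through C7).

C1 carries 4 σ bonds, giving a steric number of 4, so it is sp3.
C2 carries 4 σ bonds, giving a steric number of 4, so it is sp3.
C3 is sp3: 4 σ bonds, 4 electron-density regions.
C4 is sp2: 3 σ bonds, plus one π bond, 3 electron-density regions.
C5 (3 σ bonds, plus one π bond) has steric number 3: sp2.
C6: 3 σ bonds, plus one π bond — 3 electron domains, sp2.
C7 has 3 σ bonds, plus one π bond: steric number 3 → sp2.

C1 sp3, C2 sp3, C3 sp3, C4 sp2, C5 sp2, C6 sp2, C7 sp2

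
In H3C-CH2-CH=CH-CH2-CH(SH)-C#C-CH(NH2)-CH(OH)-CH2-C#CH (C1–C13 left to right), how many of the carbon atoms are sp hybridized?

4

C1: sp3
C2: sp3
C3: sp2
C4: sp2
C5: sp3
C6: sp3
C7: sp ✓
C8: sp ✓
C9: sp3
C10: sp3
C11: sp3
C12: sp ✓
C13: sp ✓
C7, C8, C12, C13 → 4 sp carbons.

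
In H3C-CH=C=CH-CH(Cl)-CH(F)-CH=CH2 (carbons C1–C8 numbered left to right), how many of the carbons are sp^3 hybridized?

3

C1: sp3 ✓
C2: sp2
C3: sp
C4: sp2
C5: sp3 ✓
C6: sp3 ✓
C7: sp2
C8: sp2
C1, C5, C6 → 3 sp3 carbons.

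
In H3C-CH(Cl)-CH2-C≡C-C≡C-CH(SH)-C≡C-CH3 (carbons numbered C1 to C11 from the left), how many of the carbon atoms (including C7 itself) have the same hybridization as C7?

C7 is sp (two π bonds).
C1: sp3
C2: sp3
C3: sp3
C4: sp ✓
C5: sp ✓
C6: sp ✓
C7: sp ✓
C8: sp3
C9: sp ✓
C10: sp ✓
C11: sp3
6 carbons are sp.

6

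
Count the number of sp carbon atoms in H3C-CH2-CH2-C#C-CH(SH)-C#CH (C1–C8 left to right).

C1: sp3
C2: sp3
C3: sp3
C4: sp ✓
C5: sp ✓
C6: sp3
C7: sp ✓
C8: sp ✓
C4, C5, C7, C8 → 4 sp carbons.

4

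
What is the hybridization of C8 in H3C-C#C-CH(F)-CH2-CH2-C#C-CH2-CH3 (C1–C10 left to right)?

C8 is sp: 2 σ bonds, plus two π bonds, 2 electron-density regions.

sp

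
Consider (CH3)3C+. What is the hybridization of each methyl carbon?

sp³

Each methyl carbon — 4 σ bonds. Steric number 4, so sp3.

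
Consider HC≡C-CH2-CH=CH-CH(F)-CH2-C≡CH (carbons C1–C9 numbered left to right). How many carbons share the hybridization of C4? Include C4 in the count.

C4 is sp2 (one π bond).
C1: sp
C2: sp
C3: sp3
C4: sp2 ✓
C5: sp2 ✓
C6: sp3
C7: sp3
C8: sp
C9: sp
2 carbons are sp2.

2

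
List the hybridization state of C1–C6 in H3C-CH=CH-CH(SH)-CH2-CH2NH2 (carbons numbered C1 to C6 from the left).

C1 is sp3: 4 σ bonds, 4 electron-density regions.
C2 has 3 σ bonds, plus one π bond: steric number 3 → sp2.
C3: 3 σ bonds, plus one π bond — 3 electron domains, sp2.
C4 (4 σ bonds) has steric number 4: sp3.
C5: 4 σ bonds; 4 regions of electron density → sp3.
C6 is sp3: 4 σ bonds, 4 electron-density regions.

C1 sp3, C2 sp2, C3 sp2, C4 sp3, C5 sp3, C6 sp3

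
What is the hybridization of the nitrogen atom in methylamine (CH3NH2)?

sp³

Three σ bonds + one lone pair = steric number 4 → sp3.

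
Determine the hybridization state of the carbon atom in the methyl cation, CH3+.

Three σ bonds to H, empty p orbital → sp2, trigonal planar.

sp^2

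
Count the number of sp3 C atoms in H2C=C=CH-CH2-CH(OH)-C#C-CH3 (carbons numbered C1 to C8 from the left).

3

C1: sp2
C2: sp
C3: sp2
C4: sp3 ✓
C5: sp3 ✓
C6: sp
C7: sp
C8: sp3 ✓
C4, C5, C8 → 3 sp3 carbons.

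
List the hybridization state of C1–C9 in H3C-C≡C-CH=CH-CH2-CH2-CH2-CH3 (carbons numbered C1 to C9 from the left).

C1 is sp3: 4 σ bonds, 4 electron-density regions.
C2 is sp: 2 σ bonds, plus two π bonds, 2 electron-density regions.
C3 carries 2 σ bonds, plus two π bonds, giving a steric number of 2, so it is sp.
C4 is sp2: 3 σ bonds, plus one π bond, 3 electron-density regions.
C5: 3 σ bonds, plus one π bond; 3 regions of electron density → sp2.
C6 has 4 σ bonds: steric number 4 → sp3.
C7 carries 4 σ bonds, giving a steric number of 4, so it is sp3.
C8 (4 σ bonds) has steric number 4: sp3.
C9: 4 σ bonds; 4 regions of electron density → sp3.

C1 sp3, C2 sp, C3 sp, C4 sp2, C5 sp2, C6 sp3, C7 sp3, C8 sp3, C9 sp3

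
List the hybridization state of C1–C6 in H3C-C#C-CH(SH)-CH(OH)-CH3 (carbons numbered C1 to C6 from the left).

C1: 4 σ bonds; 4 regions of electron density → sp3.
C2 is sp: 2 σ bonds, plus two π bonds, 2 electron-density regions.
C3 carries 2 σ bonds, plus two π bonds, giving a steric number of 2, so it is sp.
C4 — 4 σ bonds. Steric number 4, so sp3.
C5: 4 σ bonds; 4 regions of electron density → sp3.
C6: 4 σ bonds — 4 electron domains, sp3.

C1 sp3, C2 sp, C3 sp, C4 sp3, C5 sp3, C6 sp3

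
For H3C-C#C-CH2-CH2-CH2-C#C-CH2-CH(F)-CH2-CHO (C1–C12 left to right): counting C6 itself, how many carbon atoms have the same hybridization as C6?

C6 is sp3 (only σ bonds).
C1: sp3 ✓
C2: sp
C3: sp
C4: sp3 ✓
C5: sp3 ✓
C6: sp3 ✓
C7: sp
C8: sp
C9: sp3 ✓
C10: sp3 ✓
C11: sp3 ✓
C12: sp2
7 carbons are sp3.

7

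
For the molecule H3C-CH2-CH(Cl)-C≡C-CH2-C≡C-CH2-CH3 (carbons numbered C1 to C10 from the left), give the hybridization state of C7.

sp

C7 — 2 σ bonds, plus two π bonds. Steric number 2, so sp.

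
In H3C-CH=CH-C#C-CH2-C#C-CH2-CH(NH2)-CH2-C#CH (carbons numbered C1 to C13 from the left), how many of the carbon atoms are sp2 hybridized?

2

C1: sp3
C2: sp2 ✓
C3: sp2 ✓
C4: sp
C5: sp
C6: sp3
C7: sp
C8: sp
C9: sp3
C10: sp3
C11: sp3
C12: sp
C13: sp
C2, C3 → 2 sp2 carbons.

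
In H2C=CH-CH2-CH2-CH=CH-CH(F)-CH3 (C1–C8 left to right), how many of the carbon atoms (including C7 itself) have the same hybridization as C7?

C7 is sp3 (only σ bonds).
C1: sp2
C2: sp2
C3: sp3 ✓
C4: sp3 ✓
C5: sp2
C6: sp2
C7: sp3 ✓
C8: sp3 ✓
4 carbons are sp3.

4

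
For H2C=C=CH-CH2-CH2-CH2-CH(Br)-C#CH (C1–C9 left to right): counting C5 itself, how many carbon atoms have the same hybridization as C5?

C5 is sp3 (only σ bonds).
C1: sp2
C2: sp
C3: sp2
C4: sp3 ✓
C5: sp3 ✓
C6: sp3 ✓
C7: sp3 ✓
C8: sp
C9: sp
4 carbons are sp3.

4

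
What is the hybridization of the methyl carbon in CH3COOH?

The methyl carbon has 4 σ bonds: steric number 4 → sp3.

sp^3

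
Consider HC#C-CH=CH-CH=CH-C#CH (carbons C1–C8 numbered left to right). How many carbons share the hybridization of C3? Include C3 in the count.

C3 is sp2 (one π bond).
C1: sp
C2: sp
C3: sp2 ✓
C4: sp2 ✓
C5: sp2 ✓
C6: sp2 ✓
C7: sp
C8: sp
4 carbons are sp2.

4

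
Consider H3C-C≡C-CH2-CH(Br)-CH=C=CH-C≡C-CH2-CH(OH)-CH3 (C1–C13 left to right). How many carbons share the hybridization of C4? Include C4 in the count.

6

C4 is sp3 (only σ bonds).
C1: sp3 ✓
C2: sp
C3: sp
C4: sp3 ✓
C5: sp3 ✓
C6: sp2
C7: sp
C8: sp2
C9: sp
C10: sp
C11: sp3 ✓
C12: sp3 ✓
C13: sp3 ✓
6 carbons are sp3.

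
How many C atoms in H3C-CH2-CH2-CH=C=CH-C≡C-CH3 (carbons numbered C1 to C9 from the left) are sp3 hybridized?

C1: sp3 ✓
C2: sp3 ✓
C3: sp3 ✓
C4: sp2
C5: sp
C6: sp2
C7: sp
C8: sp
C9: sp3 ✓
C1, C2, C3, C9 → 4 sp3 carbons.

4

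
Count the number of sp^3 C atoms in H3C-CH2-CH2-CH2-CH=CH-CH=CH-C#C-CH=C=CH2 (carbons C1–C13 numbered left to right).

C1: sp3 ✓
C2: sp3 ✓
C3: sp3 ✓
C4: sp3 ✓
C5: sp2
C6: sp2
C7: sp2
C8: sp2
C9: sp
C10: sp
C11: sp2
C12: sp
C13: sp2
C1, C2, C3, C4 → 4 sp3 carbons.

4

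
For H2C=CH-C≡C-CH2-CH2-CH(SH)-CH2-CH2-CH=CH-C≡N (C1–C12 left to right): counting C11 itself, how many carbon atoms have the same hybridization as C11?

4

C11 is sp2 (one π bond).
C1: sp2 ✓
C2: sp2 ✓
C3: sp
C4: sp
C5: sp3
C6: sp3
C7: sp3
C8: sp3
C9: sp3
C10: sp2 ✓
C11: sp2 ✓
C12: sp
4 carbons are sp2.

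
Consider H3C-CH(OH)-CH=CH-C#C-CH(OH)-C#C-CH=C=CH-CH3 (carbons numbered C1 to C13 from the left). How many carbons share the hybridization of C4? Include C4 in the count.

C4 is sp2 (one π bond).
C1: sp3
C2: sp3
C3: sp2 ✓
C4: sp2 ✓
C5: sp
C6: sp
C7: sp3
C8: sp
C9: sp
C10: sp2 ✓
C11: sp
C12: sp2 ✓
C13: sp3
4 carbons are sp2.

4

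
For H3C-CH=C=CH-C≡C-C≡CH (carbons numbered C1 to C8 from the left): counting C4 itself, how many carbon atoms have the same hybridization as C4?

C4 is sp2 (one π bond).
C1: sp3
C2: sp2 ✓
C3: sp
C4: sp2 ✓
C5: sp
C6: sp
C7: sp
C8: sp
2 carbons are sp2.

2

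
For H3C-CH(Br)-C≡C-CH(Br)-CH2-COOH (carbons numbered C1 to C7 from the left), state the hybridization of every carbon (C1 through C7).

C1 sp3, C2 sp3, C3 sp, C4 sp, C5 sp3, C6 sp3, C7 sp2

C1: 4 σ bonds; 4 regions of electron density → sp3.
C2 — 4 σ bonds. Steric number 4, so sp3.
C3 (2 σ bonds, plus two π bonds) has steric number 2: sp.
C4 has 2 σ bonds, plus two π bonds: steric number 2 → sp.
C5: 4 σ bonds; 4 regions of electron density → sp3.
C6 — 4 σ bonds. Steric number 4, so sp3.
C7: 3 σ bonds, plus one π bond; 3 regions of electron density → sp2.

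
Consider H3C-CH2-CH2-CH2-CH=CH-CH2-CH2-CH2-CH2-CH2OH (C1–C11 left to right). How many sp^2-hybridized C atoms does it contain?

C1: sp3
C2: sp3
C3: sp3
C4: sp3
C5: sp2 ✓
C6: sp2 ✓
C7: sp3
C8: sp3
C9: sp3
C10: sp3
C11: sp3
C5, C6 → 2 sp2 carbons.

2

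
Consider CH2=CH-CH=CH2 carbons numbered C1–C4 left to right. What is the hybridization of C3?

sp^2

C3 carries 3 σ bonds, plus one π bond, giving a steric number of 3, so it is sp2.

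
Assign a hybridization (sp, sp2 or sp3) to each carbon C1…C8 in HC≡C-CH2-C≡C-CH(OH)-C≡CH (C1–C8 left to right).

C1 sp, C2 sp, C3 sp3, C4 sp, C5 sp, C6 sp3, C7 sp, C8 sp

C1 (2 σ bonds, plus two π bonds) has steric number 2: sp.
C2 has 2 σ bonds, plus two π bonds: steric number 2 → sp.
C3: 4 σ bonds; 4 regions of electron density → sp3.
C4: 2 σ bonds, plus two π bonds — 2 electron domains, sp.
C5 is sp: 2 σ bonds, plus two π bonds, 2 electron-density regions.
C6 (4 σ bonds) has steric number 4: sp3.
C7: 2 σ bonds, plus two π bonds — 2 electron domains, sp.
C8: 2 σ bonds, plus two π bonds — 2 electron domains, sp.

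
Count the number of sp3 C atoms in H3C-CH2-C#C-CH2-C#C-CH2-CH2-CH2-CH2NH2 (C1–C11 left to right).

C1: sp3 ✓
C2: sp3 ✓
C3: sp
C4: sp
C5: sp3 ✓
C6: sp
C7: sp
C8: sp3 ✓
C9: sp3 ✓
C10: sp3 ✓
C11: sp3 ✓
C1, C2, C5, C8, C9, C10, C11 → 7 sp3 carbons.

7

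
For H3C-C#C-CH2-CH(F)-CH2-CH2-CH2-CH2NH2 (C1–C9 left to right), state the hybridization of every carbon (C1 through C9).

C1: 4 σ bonds — 4 electron domains, sp3.
C2 is sp: 2 σ bonds, plus two π bonds, 2 electron-density regions.
C3 — 2 σ bonds, plus two π bonds. Steric number 2, so sp.
C4: 4 σ bonds; 4 regions of electron density → sp3.
C5 — 4 σ bonds. Steric number 4, so sp3.
C6 has 4 σ bonds: steric number 4 → sp3.
C7 has 4 σ bonds: steric number 4 → sp3.
C8 — 4 σ bonds. Steric number 4, so sp3.
C9 — 4 σ bonds. Steric number 4, so sp3.

C1 sp3, C2 sp, C3 sp, C4 sp3, C5 sp3, C6 sp3, C7 sp3, C8 sp3, C9 sp3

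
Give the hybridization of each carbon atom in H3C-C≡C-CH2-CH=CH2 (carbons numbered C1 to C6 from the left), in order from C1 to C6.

C1: 4 σ bonds — 4 electron domains, sp3.
C2 — 2 σ bonds, plus two π bonds. Steric number 2, so sp.
C3: 2 σ bonds, plus two π bonds; 2 regions of electron density → sp.
C4 — 4 σ bonds. Steric number 4, so sp3.
C5 is sp2: 3 σ bonds, plus one π bond, 3 electron-density regions.
C6 carries 3 σ bonds, plus one π bond, giving a steric number of 3, so it is sp2.

C1 sp3, C2 sp, C3 sp, C4 sp3, C5 sp2, C6 sp2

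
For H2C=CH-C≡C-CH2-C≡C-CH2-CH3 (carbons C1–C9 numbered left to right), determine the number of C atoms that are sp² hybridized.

2

C1: sp2 ✓
C2: sp2 ✓
C3: sp
C4: sp
C5: sp3
C6: sp
C7: sp
C8: sp3
C9: sp3
C1, C2 → 2 sp2 carbons.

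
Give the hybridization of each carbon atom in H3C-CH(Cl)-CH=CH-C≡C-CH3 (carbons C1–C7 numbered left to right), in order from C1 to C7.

C1 sp3, C2 sp3, C3 sp2, C4 sp2, C5 sp, C6 sp, C7 sp3

C1 is sp3: 4 σ bonds, 4 electron-density regions.
C2 carries 4 σ bonds, giving a steric number of 4, so it is sp3.
C3 is sp2: 3 σ bonds, plus one π bond, 3 electron-density regions.
C4 is sp2: 3 σ bonds, plus one π bond, 3 electron-density regions.
C5: 2 σ bonds, plus two π bonds; 2 regions of electron density → sp.
C6 — 2 σ bonds, plus two π bonds. Steric number 2, so sp.
C7: 4 σ bonds — 4 electron domains, sp3.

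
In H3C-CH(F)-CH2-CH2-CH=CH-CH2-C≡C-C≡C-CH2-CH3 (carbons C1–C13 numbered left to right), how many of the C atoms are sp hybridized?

4

C1: sp3
C2: sp3
C3: sp3
C4: sp3
C5: sp2
C6: sp2
C7: sp3
C8: sp ✓
C9: sp ✓
C10: sp ✓
C11: sp ✓
C12: sp3
C13: sp3
C8, C9, C10, C11 → 4 sp carbons.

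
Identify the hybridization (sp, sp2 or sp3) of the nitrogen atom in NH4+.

Four σ bonds, no lone pair → sp3, tetrahedral.

sp3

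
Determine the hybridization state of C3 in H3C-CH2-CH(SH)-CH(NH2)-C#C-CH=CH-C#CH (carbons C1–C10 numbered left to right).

C3 carries 4 σ bonds, giving a steric number of 4, so it is sp3.

sp³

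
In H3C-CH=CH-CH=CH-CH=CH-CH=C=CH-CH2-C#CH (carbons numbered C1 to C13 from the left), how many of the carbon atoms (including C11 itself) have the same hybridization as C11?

C11 is sp3 (only σ bonds).
C1: sp3 ✓
C2: sp2
C3: sp2
C4: sp2
C5: sp2
C6: sp2
C7: sp2
C8: sp2
C9: sp
C10: sp2
C11: sp3 ✓
C12: sp
C13: sp
2 carbons are sp3.

2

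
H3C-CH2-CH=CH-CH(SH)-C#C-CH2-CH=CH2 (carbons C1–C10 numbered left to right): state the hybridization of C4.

C4: 3 σ bonds, plus one π bond — 3 electron domains, sp2.

sp^2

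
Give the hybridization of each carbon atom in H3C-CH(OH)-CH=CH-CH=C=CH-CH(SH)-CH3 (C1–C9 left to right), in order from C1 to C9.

C1 has 4 σ bonds: steric number 4 → sp3.
C2 — 4 σ bonds. Steric number 4, so sp3.
C3 is sp2: 3 σ bonds, plus one π bond, 3 electron-density regions.
C4: 3 σ bonds, plus one π bond; 3 regions of electron density → sp2.
C5 has 3 σ bonds, plus one π bond: steric number 3 → sp2.
C6 is sp: 2 σ bonds, plus two π bonds, 2 electron-density regions.
C7 (3 σ bonds, plus one π bond) has steric number 3: sp2.
C8: 4 σ bonds — 4 electron domains, sp3.
C9 (4 σ bonds) has steric number 4: sp3.

C1 sp3, C2 sp3, C3 sp2, C4 sp2, C5 sp2, C6 sp, C7 sp2, C8 sp3, C9 sp3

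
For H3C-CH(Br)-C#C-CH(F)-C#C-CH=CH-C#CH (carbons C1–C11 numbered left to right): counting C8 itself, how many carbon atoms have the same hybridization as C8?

2

C8 is sp2 (one π bond).
C1: sp3
C2: sp3
C3: sp
C4: sp
C5: sp3
C6: sp
C7: sp
C8: sp2 ✓
C9: sp2 ✓
C10: sp
C11: sp
2 carbons are sp2.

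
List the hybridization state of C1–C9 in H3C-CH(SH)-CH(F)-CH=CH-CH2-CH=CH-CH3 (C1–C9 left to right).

C1 (4 σ bonds) has steric number 4: sp3.
C2 — 4 σ bonds. Steric number 4, so sp3.
C3 carries 4 σ bonds, giving a steric number of 4, so it is sp3.
C4 — 3 σ bonds, plus one π bond. Steric number 3, so sp2.
C5 has 3 σ bonds, plus one π bond: steric number 3 → sp2.
C6: 4 σ bonds — 4 electron domains, sp3.
C7 has 3 σ bonds, plus one π bond: steric number 3 → sp2.
C8 — 3 σ bonds, plus one π bond. Steric number 3, so sp2.
C9 carries 4 σ bonds, giving a steric number of 4, so it is sp3.

C1 sp3, C2 sp3, C3 sp3, C4 sp2, C5 sp2, C6 sp3, C7 sp2, C8 sp2, C9 sp3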